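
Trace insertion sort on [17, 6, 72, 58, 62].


Initial: [17, 6, 72, 58, 62]
Insert 6: [6, 17, 72, 58, 62]
Insert 72: [6, 17, 72, 58, 62]
Insert 58: [6, 17, 58, 72, 62]
Insert 62: [6, 17, 58, 62, 72]

Sorted: [6, 17, 58, 62, 72]


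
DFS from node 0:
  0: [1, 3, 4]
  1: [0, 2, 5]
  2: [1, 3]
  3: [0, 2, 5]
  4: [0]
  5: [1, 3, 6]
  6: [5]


Visit 0, push [4, 3, 1]
Visit 1, push [5, 2]
Visit 2, push [3]
Visit 3, push [5]
Visit 5, push [6]
Visit 6, push []
Visit 4, push []

DFS order: [0, 1, 2, 3, 5, 6, 4]


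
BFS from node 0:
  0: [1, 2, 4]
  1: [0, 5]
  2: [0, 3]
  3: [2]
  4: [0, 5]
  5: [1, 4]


Visit 0, enqueue [1, 2, 4]
Visit 1, enqueue [5]
Visit 2, enqueue [3]
Visit 4, enqueue []
Visit 5, enqueue []
Visit 3, enqueue []

BFS order: [0, 1, 2, 4, 5, 3]


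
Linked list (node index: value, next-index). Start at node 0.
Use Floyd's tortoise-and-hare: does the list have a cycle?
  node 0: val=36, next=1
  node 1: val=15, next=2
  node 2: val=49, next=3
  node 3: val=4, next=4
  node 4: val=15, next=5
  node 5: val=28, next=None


Floyd's tortoise (slow, +1) and hare (fast, +2):
  init: slow=0, fast=0
  step 1: slow=1, fast=2
  step 2: slow=2, fast=4
  step 3: fast 4->5->None, no cycle

Cycle: no


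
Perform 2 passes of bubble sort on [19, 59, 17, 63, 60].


Initial: [19, 59, 17, 63, 60]
Pass 1: [19, 17, 59, 60, 63] (2 swaps)
Pass 2: [17, 19, 59, 60, 63] (1 swaps)

After 2 passes: [17, 19, 59, 60, 63]


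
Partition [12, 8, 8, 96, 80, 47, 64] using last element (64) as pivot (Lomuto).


Pivot: 64
  12 <= 64: advance i (no swap)
  8 <= 64: advance i (no swap)
  8 <= 64: advance i (no swap)
  47 <= 64: swap -> [12, 8, 8, 47, 80, 96, 64]
Place pivot at 4: [12, 8, 8, 47, 64, 96, 80]

Partitioned: [12, 8, 8, 47, 64, 96, 80]


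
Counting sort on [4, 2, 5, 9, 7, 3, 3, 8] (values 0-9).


Input: [4, 2, 5, 9, 7, 3, 3, 8]
Counts: [0, 0, 1, 2, 1, 1, 0, 1, 1, 1]

Sorted: [2, 3, 3, 4, 5, 7, 8, 9]


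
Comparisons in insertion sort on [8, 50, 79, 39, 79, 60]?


Algorithm: insertion sort
Input: [8, 50, 79, 39, 79, 60]
Sorted: [8, 39, 50, 60, 79, 79]

9


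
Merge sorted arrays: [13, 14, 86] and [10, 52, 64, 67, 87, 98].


Take 10 from B
Take 13 from A
Take 14 from A
Take 52 from B
Take 64 from B
Take 67 from B
Take 86 from A

Merged: [10, 13, 14, 52, 64, 67, 86, 87, 98]


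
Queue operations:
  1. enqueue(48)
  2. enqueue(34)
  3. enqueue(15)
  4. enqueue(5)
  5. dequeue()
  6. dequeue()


enqueue(48) -> [48]
enqueue(34) -> [48, 34]
enqueue(15) -> [48, 34, 15]
enqueue(5) -> [48, 34, 15, 5]
dequeue()->48, [34, 15, 5]
dequeue()->34, [15, 5]

Final queue: [15, 5]


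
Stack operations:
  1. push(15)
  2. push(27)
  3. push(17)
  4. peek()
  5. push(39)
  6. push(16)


push(15) -> [15]
push(27) -> [15, 27]
push(17) -> [15, 27, 17]
peek()->17
push(39) -> [15, 27, 17, 39]
push(16) -> [15, 27, 17, 39, 16]

Final stack: [15, 27, 17, 39, 16]


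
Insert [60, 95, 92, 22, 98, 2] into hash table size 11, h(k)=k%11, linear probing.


Insert 60: h=5 -> slot 5
Insert 95: h=7 -> slot 7
Insert 92: h=4 -> slot 4
Insert 22: h=0 -> slot 0
Insert 98: h=10 -> slot 10
Insert 2: h=2 -> slot 2

Table: [22, None, 2, None, 92, 60, None, 95, None, None, 98]


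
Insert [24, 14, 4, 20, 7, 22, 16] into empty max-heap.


Insert 24: [24]
Insert 14: [24, 14]
Insert 4: [24, 14, 4]
Insert 20: [24, 20, 4, 14]
Insert 7: [24, 20, 4, 14, 7]
Insert 22: [24, 20, 22, 14, 7, 4]
Insert 16: [24, 20, 22, 14, 7, 4, 16]

Final heap: [24, 20, 22, 14, 7, 4, 16]


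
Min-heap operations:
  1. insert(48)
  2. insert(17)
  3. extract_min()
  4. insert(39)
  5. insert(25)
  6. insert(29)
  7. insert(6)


insert(48) -> [48]
insert(17) -> [17, 48]
extract_min()->17, [48]
insert(39) -> [39, 48]
insert(25) -> [25, 48, 39]
insert(29) -> [25, 29, 39, 48]
insert(6) -> [6, 25, 39, 48, 29]

Final heap: [6, 25, 39, 48, 29]


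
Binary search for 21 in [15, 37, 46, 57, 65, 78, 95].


Step 1: lo=0, hi=6, mid=3, val=57
Step 2: lo=0, hi=2, mid=1, val=37
Step 3: lo=0, hi=0, mid=0, val=15

Not found


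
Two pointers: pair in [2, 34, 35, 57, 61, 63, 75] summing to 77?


lo=0(2)+hi=6(75)=77

Yes: 2+75=77


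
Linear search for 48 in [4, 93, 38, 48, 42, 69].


i=0: 4!=48
i=1: 93!=48
i=2: 38!=48
i=3: 48==48 found!

Found at 3, 4 comps


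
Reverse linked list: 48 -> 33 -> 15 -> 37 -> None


Step 1: curr=48, set curr.next=prev(None) | reversed so far: 48
Step 2: curr=33, set curr.next=prev(48) | reversed so far: 33 -> 48
Step 3: curr=15, set curr.next=prev(33) | reversed so far: 15 -> 33 -> 48
Step 4: curr=37, set curr.next=prev(15) | reversed so far: 37 -> 15 -> 33 -> 48

37 -> 15 -> 33 -> 48 -> None


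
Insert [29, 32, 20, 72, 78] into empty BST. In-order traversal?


Insert 29: root
Insert 32: R from 29
Insert 20: L from 29
Insert 72: R from 29 -> R from 32
Insert 78: R from 29 -> R from 32 -> R from 72

In-order: [20, 29, 32, 72, 78]


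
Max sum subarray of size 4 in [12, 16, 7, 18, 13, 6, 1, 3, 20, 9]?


[0:4]: 53
[1:5]: 54
[2:6]: 44
[3:7]: 38
[4:8]: 23
[5:9]: 30
[6:10]: 33

Max: 54 at [1:5]


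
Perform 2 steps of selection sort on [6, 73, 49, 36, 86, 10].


Initial: [6, 73, 49, 36, 86, 10]
Step 1: min=6 at 0
  Swap: [6, 73, 49, 36, 86, 10]
Step 2: min=10 at 5
  Swap: [6, 10, 49, 36, 86, 73]

After 2 steps: [6, 10, 49, 36, 86, 73]


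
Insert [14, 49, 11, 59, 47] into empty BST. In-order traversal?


Insert 14: root
Insert 49: R from 14
Insert 11: L from 14
Insert 59: R from 14 -> R from 49
Insert 47: R from 14 -> L from 49

In-order: [11, 14, 47, 49, 59]


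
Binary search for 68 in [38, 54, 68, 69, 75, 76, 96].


Step 1: lo=0, hi=6, mid=3, val=69
Step 2: lo=0, hi=2, mid=1, val=54
Step 3: lo=2, hi=2, mid=2, val=68

Found at index 2


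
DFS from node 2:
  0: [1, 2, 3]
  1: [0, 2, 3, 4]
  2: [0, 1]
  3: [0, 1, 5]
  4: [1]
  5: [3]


Visit 2, push [1, 0]
Visit 0, push [3, 1]
Visit 1, push [4, 3]
Visit 3, push [5]
Visit 5, push []
Visit 4, push []

DFS order: [2, 0, 1, 3, 5, 4]


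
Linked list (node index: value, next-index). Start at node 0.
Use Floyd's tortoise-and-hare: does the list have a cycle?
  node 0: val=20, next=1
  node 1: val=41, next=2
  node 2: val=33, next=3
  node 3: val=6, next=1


Floyd's tortoise (slow, +1) and hare (fast, +2):
  init: slow=0, fast=0
  step 1: slow=1, fast=2
  step 2: slow=2, fast=1
  step 3: slow=3, fast=3
  slow == fast at node 3: cycle detected

Cycle: yes


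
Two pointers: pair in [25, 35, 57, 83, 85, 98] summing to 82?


lo=0(25)+hi=5(98)=123
lo=0(25)+hi=4(85)=110
lo=0(25)+hi=3(83)=108
lo=0(25)+hi=2(57)=82

Yes: 25+57=82


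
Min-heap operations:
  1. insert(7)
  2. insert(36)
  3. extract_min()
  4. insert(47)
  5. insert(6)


insert(7) -> [7]
insert(36) -> [7, 36]
extract_min()->7, [36]
insert(47) -> [36, 47]
insert(6) -> [6, 47, 36]

Final heap: [6, 47, 36]


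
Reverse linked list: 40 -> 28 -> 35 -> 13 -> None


Step 1: curr=40, set curr.next=prev(None) | reversed so far: 40
Step 2: curr=28, set curr.next=prev(40) | reversed so far: 28 -> 40
Step 3: curr=35, set curr.next=prev(28) | reversed so far: 35 -> 28 -> 40
Step 4: curr=13, set curr.next=prev(35) | reversed so far: 13 -> 35 -> 28 -> 40

13 -> 35 -> 28 -> 40 -> None


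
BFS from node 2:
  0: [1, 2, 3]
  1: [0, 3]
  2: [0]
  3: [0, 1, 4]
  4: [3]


Visit 2, enqueue [0]
Visit 0, enqueue [1, 3]
Visit 1, enqueue []
Visit 3, enqueue [4]
Visit 4, enqueue []

BFS order: [2, 0, 1, 3, 4]


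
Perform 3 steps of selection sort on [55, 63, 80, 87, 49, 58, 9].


Initial: [55, 63, 80, 87, 49, 58, 9]
Step 1: min=9 at 6
  Swap: [9, 63, 80, 87, 49, 58, 55]
Step 2: min=49 at 4
  Swap: [9, 49, 80, 87, 63, 58, 55]
Step 3: min=55 at 6
  Swap: [9, 49, 55, 87, 63, 58, 80]

After 3 steps: [9, 49, 55, 87, 63, 58, 80]


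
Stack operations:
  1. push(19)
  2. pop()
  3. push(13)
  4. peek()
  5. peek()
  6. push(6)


push(19) -> [19]
pop()->19, []
push(13) -> [13]
peek()->13
peek()->13
push(6) -> [13, 6]

Final stack: [13, 6]


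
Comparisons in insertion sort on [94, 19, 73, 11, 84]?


Algorithm: insertion sort
Input: [94, 19, 73, 11, 84]
Sorted: [11, 19, 73, 84, 94]

8


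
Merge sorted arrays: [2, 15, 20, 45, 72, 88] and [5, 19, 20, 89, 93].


Take 2 from A
Take 5 from B
Take 15 from A
Take 19 from B
Take 20 from A
Take 20 from B
Take 45 from A
Take 72 from A
Take 88 from A

Merged: [2, 5, 15, 19, 20, 20, 45, 72, 88, 89, 93]


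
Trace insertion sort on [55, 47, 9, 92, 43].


Initial: [55, 47, 9, 92, 43]
Insert 47: [47, 55, 9, 92, 43]
Insert 9: [9, 47, 55, 92, 43]
Insert 92: [9, 47, 55, 92, 43]
Insert 43: [9, 43, 47, 55, 92]

Sorted: [9, 43, 47, 55, 92]


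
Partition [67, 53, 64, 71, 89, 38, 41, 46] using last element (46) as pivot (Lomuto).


Pivot: 46
  38 <= 46: swap -> [38, 53, 64, 71, 89, 67, 41, 46]
  41 <= 46: swap -> [38, 41, 64, 71, 89, 67, 53, 46]
Place pivot at 2: [38, 41, 46, 71, 89, 67, 53, 64]

Partitioned: [38, 41, 46, 71, 89, 67, 53, 64]


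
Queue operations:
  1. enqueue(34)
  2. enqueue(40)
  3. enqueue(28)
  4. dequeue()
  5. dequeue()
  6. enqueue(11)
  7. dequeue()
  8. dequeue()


enqueue(34) -> [34]
enqueue(40) -> [34, 40]
enqueue(28) -> [34, 40, 28]
dequeue()->34, [40, 28]
dequeue()->40, [28]
enqueue(11) -> [28, 11]
dequeue()->28, [11]
dequeue()->11, []

Final queue: []


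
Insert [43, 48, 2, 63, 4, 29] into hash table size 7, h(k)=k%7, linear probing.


Insert 43: h=1 -> slot 1
Insert 48: h=6 -> slot 6
Insert 2: h=2 -> slot 2
Insert 63: h=0 -> slot 0
Insert 4: h=4 -> slot 4
Insert 29: h=1, 2 probes -> slot 3

Table: [63, 43, 2, 29, 4, None, 48]


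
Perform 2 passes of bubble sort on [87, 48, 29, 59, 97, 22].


Initial: [87, 48, 29, 59, 97, 22]
Pass 1: [48, 29, 59, 87, 22, 97] (4 swaps)
Pass 2: [29, 48, 59, 22, 87, 97] (2 swaps)

After 2 passes: [29, 48, 59, 22, 87, 97]


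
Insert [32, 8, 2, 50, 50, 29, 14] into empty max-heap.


Insert 32: [32]
Insert 8: [32, 8]
Insert 2: [32, 8, 2]
Insert 50: [50, 32, 2, 8]
Insert 50: [50, 50, 2, 8, 32]
Insert 29: [50, 50, 29, 8, 32, 2]
Insert 14: [50, 50, 29, 8, 32, 2, 14]

Final heap: [50, 50, 29, 8, 32, 2, 14]


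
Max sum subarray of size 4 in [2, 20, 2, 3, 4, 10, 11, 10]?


[0:4]: 27
[1:5]: 29
[2:6]: 19
[3:7]: 28
[4:8]: 35

Max: 35 at [4:8]


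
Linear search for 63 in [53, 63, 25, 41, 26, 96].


i=0: 53!=63
i=1: 63==63 found!

Found at 1, 2 comps


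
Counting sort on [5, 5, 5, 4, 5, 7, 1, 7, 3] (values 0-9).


Input: [5, 5, 5, 4, 5, 7, 1, 7, 3]
Counts: [0, 1, 0, 1, 1, 4, 0, 2, 0, 0]

Sorted: [1, 3, 4, 5, 5, 5, 5, 7, 7]


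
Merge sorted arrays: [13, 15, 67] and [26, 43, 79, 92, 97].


Take 13 from A
Take 15 from A
Take 26 from B
Take 43 from B
Take 67 from A

Merged: [13, 15, 26, 43, 67, 79, 92, 97]


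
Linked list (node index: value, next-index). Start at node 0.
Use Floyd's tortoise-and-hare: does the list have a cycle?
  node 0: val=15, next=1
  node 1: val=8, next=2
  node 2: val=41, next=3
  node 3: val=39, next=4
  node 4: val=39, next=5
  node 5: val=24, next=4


Floyd's tortoise (slow, +1) and hare (fast, +2):
  init: slow=0, fast=0
  step 1: slow=1, fast=2
  step 2: slow=2, fast=4
  step 3: slow=3, fast=4
  step 4: slow=4, fast=4
  slow == fast at node 4: cycle detected

Cycle: yes


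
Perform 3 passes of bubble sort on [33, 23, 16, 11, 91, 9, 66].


Initial: [33, 23, 16, 11, 91, 9, 66]
Pass 1: [23, 16, 11, 33, 9, 66, 91] (5 swaps)
Pass 2: [16, 11, 23, 9, 33, 66, 91] (3 swaps)
Pass 3: [11, 16, 9, 23, 33, 66, 91] (2 swaps)

After 3 passes: [11, 16, 9, 23, 33, 66, 91]


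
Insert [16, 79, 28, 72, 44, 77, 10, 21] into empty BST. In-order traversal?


Insert 16: root
Insert 79: R from 16
Insert 28: R from 16 -> L from 79
Insert 72: R from 16 -> L from 79 -> R from 28
Insert 44: R from 16 -> L from 79 -> R from 28 -> L from 72
Insert 77: R from 16 -> L from 79 -> R from 28 -> R from 72
Insert 10: L from 16
Insert 21: R from 16 -> L from 79 -> L from 28

In-order: [10, 16, 21, 28, 44, 72, 77, 79]


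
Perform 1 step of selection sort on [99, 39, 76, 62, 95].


Initial: [99, 39, 76, 62, 95]
Step 1: min=39 at 1
  Swap: [39, 99, 76, 62, 95]

After 1 step: [39, 99, 76, 62, 95]


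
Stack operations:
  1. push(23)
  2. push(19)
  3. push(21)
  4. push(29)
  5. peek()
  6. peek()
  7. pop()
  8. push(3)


push(23) -> [23]
push(19) -> [23, 19]
push(21) -> [23, 19, 21]
push(29) -> [23, 19, 21, 29]
peek()->29
peek()->29
pop()->29, [23, 19, 21]
push(3) -> [23, 19, 21, 3]

Final stack: [23, 19, 21, 3]


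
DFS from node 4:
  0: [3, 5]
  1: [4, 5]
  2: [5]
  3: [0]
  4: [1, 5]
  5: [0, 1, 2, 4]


Visit 4, push [5, 1]
Visit 1, push [5]
Visit 5, push [2, 0]
Visit 0, push [3]
Visit 3, push []
Visit 2, push []

DFS order: [4, 1, 5, 0, 3, 2]


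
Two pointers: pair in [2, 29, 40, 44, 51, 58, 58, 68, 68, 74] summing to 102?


lo=0(2)+hi=9(74)=76
lo=1(29)+hi=9(74)=103
lo=1(29)+hi=8(68)=97
lo=2(40)+hi=8(68)=108
lo=2(40)+hi=7(68)=108
lo=2(40)+hi=6(58)=98
lo=3(44)+hi=6(58)=102

Yes: 44+58=102


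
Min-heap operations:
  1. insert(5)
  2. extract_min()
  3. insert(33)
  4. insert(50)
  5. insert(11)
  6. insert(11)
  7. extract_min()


insert(5) -> [5]
extract_min()->5, []
insert(33) -> [33]
insert(50) -> [33, 50]
insert(11) -> [11, 50, 33]
insert(11) -> [11, 11, 33, 50]
extract_min()->11, [11, 50, 33]

Final heap: [11, 50, 33]


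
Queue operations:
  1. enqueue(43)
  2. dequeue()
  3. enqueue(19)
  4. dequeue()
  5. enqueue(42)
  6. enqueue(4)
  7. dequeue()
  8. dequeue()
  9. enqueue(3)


enqueue(43) -> [43]
dequeue()->43, []
enqueue(19) -> [19]
dequeue()->19, []
enqueue(42) -> [42]
enqueue(4) -> [42, 4]
dequeue()->42, [4]
dequeue()->4, []
enqueue(3) -> [3]

Final queue: [3]


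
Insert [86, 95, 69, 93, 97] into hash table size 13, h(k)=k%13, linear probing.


Insert 86: h=8 -> slot 8
Insert 95: h=4 -> slot 4
Insert 69: h=4, 1 probes -> slot 5
Insert 93: h=2 -> slot 2
Insert 97: h=6 -> slot 6

Table: [None, None, 93, None, 95, 69, 97, None, 86, None, None, None, None]


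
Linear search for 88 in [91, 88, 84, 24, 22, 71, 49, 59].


i=0: 91!=88
i=1: 88==88 found!

Found at 1, 2 comps


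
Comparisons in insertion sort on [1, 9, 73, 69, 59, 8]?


Algorithm: insertion sort
Input: [1, 9, 73, 69, 59, 8]
Sorted: [1, 8, 9, 59, 69, 73]

12


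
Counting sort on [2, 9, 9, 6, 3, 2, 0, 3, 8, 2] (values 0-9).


Input: [2, 9, 9, 6, 3, 2, 0, 3, 8, 2]
Counts: [1, 0, 3, 2, 0, 0, 1, 0, 1, 2]

Sorted: [0, 2, 2, 2, 3, 3, 6, 8, 9, 9]


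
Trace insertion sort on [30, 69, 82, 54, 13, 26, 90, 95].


Initial: [30, 69, 82, 54, 13, 26, 90, 95]
Insert 69: [30, 69, 82, 54, 13, 26, 90, 95]
Insert 82: [30, 69, 82, 54, 13, 26, 90, 95]
Insert 54: [30, 54, 69, 82, 13, 26, 90, 95]
Insert 13: [13, 30, 54, 69, 82, 26, 90, 95]
Insert 26: [13, 26, 30, 54, 69, 82, 90, 95]
Insert 90: [13, 26, 30, 54, 69, 82, 90, 95]
Insert 95: [13, 26, 30, 54, 69, 82, 90, 95]

Sorted: [13, 26, 30, 54, 69, 82, 90, 95]


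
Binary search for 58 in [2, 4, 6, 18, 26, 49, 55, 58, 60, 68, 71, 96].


Step 1: lo=0, hi=11, mid=5, val=49
Step 2: lo=6, hi=11, mid=8, val=60
Step 3: lo=6, hi=7, mid=6, val=55
Step 4: lo=7, hi=7, mid=7, val=58

Found at index 7


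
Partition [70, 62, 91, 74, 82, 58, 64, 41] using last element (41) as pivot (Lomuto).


Pivot: 41
Place pivot at 0: [41, 62, 91, 74, 82, 58, 64, 70]

Partitioned: [41, 62, 91, 74, 82, 58, 64, 70]


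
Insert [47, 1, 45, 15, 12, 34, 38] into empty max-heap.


Insert 47: [47]
Insert 1: [47, 1]
Insert 45: [47, 1, 45]
Insert 15: [47, 15, 45, 1]
Insert 12: [47, 15, 45, 1, 12]
Insert 34: [47, 15, 45, 1, 12, 34]
Insert 38: [47, 15, 45, 1, 12, 34, 38]

Final heap: [47, 15, 45, 1, 12, 34, 38]


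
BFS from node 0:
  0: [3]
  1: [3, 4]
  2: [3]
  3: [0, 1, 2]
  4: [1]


Visit 0, enqueue [3]
Visit 3, enqueue [1, 2]
Visit 1, enqueue [4]
Visit 2, enqueue []
Visit 4, enqueue []

BFS order: [0, 3, 1, 2, 4]


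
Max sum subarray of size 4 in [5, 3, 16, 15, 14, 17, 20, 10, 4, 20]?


[0:4]: 39
[1:5]: 48
[2:6]: 62
[3:7]: 66
[4:8]: 61
[5:9]: 51
[6:10]: 54

Max: 66 at [3:7]


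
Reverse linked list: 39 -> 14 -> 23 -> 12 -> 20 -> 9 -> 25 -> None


Step 1: curr=39, set curr.next=prev(None) | reversed so far: 39
Step 2: curr=14, set curr.next=prev(39) | reversed so far: 14 -> 39
Step 3: curr=23, set curr.next=prev(14) | reversed so far: 23 -> 14 -> 39
Step 4: curr=12, set curr.next=prev(23) | reversed so far: 12 -> 23 -> 14 -> 39
Step 5: curr=20, set curr.next=prev(12) | reversed so far: 20 -> 12 -> 23 -> 14 -> 39
Step 6: curr=9, set curr.next=prev(20) | reversed so far: 9 -> 20 -> 12 -> 23 -> 14 -> 39
Step 7: curr=25, set curr.next=prev(9) | reversed so far: 25 -> 9 -> 20 -> 12 -> 23 -> 14 -> 39

25 -> 9 -> 20 -> 12 -> 23 -> 14 -> 39 -> None


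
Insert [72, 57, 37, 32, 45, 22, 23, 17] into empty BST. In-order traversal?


Insert 72: root
Insert 57: L from 72
Insert 37: L from 72 -> L from 57
Insert 32: L from 72 -> L from 57 -> L from 37
Insert 45: L from 72 -> L from 57 -> R from 37
Insert 22: L from 72 -> L from 57 -> L from 37 -> L from 32
Insert 23: L from 72 -> L from 57 -> L from 37 -> L from 32 -> R from 22
Insert 17: L from 72 -> L from 57 -> L from 37 -> L from 32 -> L from 22

In-order: [17, 22, 23, 32, 37, 45, 57, 72]


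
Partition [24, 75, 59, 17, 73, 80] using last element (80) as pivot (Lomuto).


Pivot: 80
  24 <= 80: advance i (no swap)
  75 <= 80: advance i (no swap)
  59 <= 80: advance i (no swap)
  17 <= 80: advance i (no swap)
  73 <= 80: advance i (no swap)
Place pivot at 5: [24, 75, 59, 17, 73, 80]

Partitioned: [24, 75, 59, 17, 73, 80]


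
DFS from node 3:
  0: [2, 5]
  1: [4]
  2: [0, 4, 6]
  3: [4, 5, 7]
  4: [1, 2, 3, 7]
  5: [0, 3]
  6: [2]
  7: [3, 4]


Visit 3, push [7, 5, 4]
Visit 4, push [7, 2, 1]
Visit 1, push []
Visit 2, push [6, 0]
Visit 0, push [5]
Visit 5, push []
Visit 6, push []
Visit 7, push []

DFS order: [3, 4, 1, 2, 0, 5, 6, 7]


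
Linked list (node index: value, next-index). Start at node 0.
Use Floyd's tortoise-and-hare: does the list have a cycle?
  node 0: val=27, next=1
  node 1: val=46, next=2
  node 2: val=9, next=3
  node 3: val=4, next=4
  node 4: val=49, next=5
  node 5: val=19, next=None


Floyd's tortoise (slow, +1) and hare (fast, +2):
  init: slow=0, fast=0
  step 1: slow=1, fast=2
  step 2: slow=2, fast=4
  step 3: fast 4->5->None, no cycle

Cycle: no


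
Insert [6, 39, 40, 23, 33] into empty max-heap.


Insert 6: [6]
Insert 39: [39, 6]
Insert 40: [40, 6, 39]
Insert 23: [40, 23, 39, 6]
Insert 33: [40, 33, 39, 6, 23]

Final heap: [40, 33, 39, 6, 23]


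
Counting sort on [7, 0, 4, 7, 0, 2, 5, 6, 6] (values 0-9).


Input: [7, 0, 4, 7, 0, 2, 5, 6, 6]
Counts: [2, 0, 1, 0, 1, 1, 2, 2, 0, 0]

Sorted: [0, 0, 2, 4, 5, 6, 6, 7, 7]


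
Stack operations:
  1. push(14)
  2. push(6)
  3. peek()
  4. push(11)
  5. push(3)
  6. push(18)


push(14) -> [14]
push(6) -> [14, 6]
peek()->6
push(11) -> [14, 6, 11]
push(3) -> [14, 6, 11, 3]
push(18) -> [14, 6, 11, 3, 18]

Final stack: [14, 6, 11, 3, 18]


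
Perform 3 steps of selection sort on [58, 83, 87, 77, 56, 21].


Initial: [58, 83, 87, 77, 56, 21]
Step 1: min=21 at 5
  Swap: [21, 83, 87, 77, 56, 58]
Step 2: min=56 at 4
  Swap: [21, 56, 87, 77, 83, 58]
Step 3: min=58 at 5
  Swap: [21, 56, 58, 77, 83, 87]

After 3 steps: [21, 56, 58, 77, 83, 87]


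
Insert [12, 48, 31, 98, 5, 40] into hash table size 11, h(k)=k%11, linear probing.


Insert 12: h=1 -> slot 1
Insert 48: h=4 -> slot 4
Insert 31: h=9 -> slot 9
Insert 98: h=10 -> slot 10
Insert 5: h=5 -> slot 5
Insert 40: h=7 -> slot 7

Table: [None, 12, None, None, 48, 5, None, 40, None, 31, 98]


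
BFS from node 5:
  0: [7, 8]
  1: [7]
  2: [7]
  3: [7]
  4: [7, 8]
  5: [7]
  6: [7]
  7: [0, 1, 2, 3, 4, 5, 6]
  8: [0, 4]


Visit 5, enqueue [7]
Visit 7, enqueue [0, 1, 2, 3, 4, 6]
Visit 0, enqueue [8]
Visit 1, enqueue []
Visit 2, enqueue []
Visit 3, enqueue []
Visit 4, enqueue []
Visit 6, enqueue []
Visit 8, enqueue []

BFS order: [5, 7, 0, 1, 2, 3, 4, 6, 8]


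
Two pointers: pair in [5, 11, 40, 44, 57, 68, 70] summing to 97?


lo=0(5)+hi=6(70)=75
lo=1(11)+hi=6(70)=81
lo=2(40)+hi=6(70)=110
lo=2(40)+hi=5(68)=108
lo=2(40)+hi=4(57)=97

Yes: 40+57=97


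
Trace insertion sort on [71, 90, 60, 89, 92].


Initial: [71, 90, 60, 89, 92]
Insert 90: [71, 90, 60, 89, 92]
Insert 60: [60, 71, 90, 89, 92]
Insert 89: [60, 71, 89, 90, 92]
Insert 92: [60, 71, 89, 90, 92]

Sorted: [60, 71, 89, 90, 92]


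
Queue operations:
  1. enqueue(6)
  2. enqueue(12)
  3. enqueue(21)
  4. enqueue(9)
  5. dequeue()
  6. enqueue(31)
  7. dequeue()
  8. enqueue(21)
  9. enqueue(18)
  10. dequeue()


enqueue(6) -> [6]
enqueue(12) -> [6, 12]
enqueue(21) -> [6, 12, 21]
enqueue(9) -> [6, 12, 21, 9]
dequeue()->6, [12, 21, 9]
enqueue(31) -> [12, 21, 9, 31]
dequeue()->12, [21, 9, 31]
enqueue(21) -> [21, 9, 31, 21]
enqueue(18) -> [21, 9, 31, 21, 18]
dequeue()->21, [9, 31, 21, 18]

Final queue: [9, 31, 21, 18]


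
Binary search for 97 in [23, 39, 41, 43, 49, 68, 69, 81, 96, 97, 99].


Step 1: lo=0, hi=10, mid=5, val=68
Step 2: lo=6, hi=10, mid=8, val=96
Step 3: lo=9, hi=10, mid=9, val=97

Found at index 9


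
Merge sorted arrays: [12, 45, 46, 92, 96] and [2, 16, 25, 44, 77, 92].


Take 2 from B
Take 12 from A
Take 16 from B
Take 25 from B
Take 44 from B
Take 45 from A
Take 46 from A
Take 77 from B
Take 92 from A
Take 92 from B

Merged: [2, 12, 16, 25, 44, 45, 46, 77, 92, 92, 96]


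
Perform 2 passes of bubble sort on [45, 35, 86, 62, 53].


Initial: [45, 35, 86, 62, 53]
Pass 1: [35, 45, 62, 53, 86] (3 swaps)
Pass 2: [35, 45, 53, 62, 86] (1 swaps)

After 2 passes: [35, 45, 53, 62, 86]


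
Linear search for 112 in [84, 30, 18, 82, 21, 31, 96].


i=0: 84!=112
i=1: 30!=112
i=2: 18!=112
i=3: 82!=112
i=4: 21!=112
i=5: 31!=112
i=6: 96!=112

Not found, 7 comps


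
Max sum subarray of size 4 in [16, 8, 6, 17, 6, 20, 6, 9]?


[0:4]: 47
[1:5]: 37
[2:6]: 49
[3:7]: 49
[4:8]: 41

Max: 49 at [2:6]


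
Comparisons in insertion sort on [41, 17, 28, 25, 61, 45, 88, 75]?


Algorithm: insertion sort
Input: [41, 17, 28, 25, 61, 45, 88, 75]
Sorted: [17, 25, 28, 41, 45, 61, 75, 88]

12


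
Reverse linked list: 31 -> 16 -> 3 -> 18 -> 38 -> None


Step 1: curr=31, set curr.next=prev(None) | reversed so far: 31
Step 2: curr=16, set curr.next=prev(31) | reversed so far: 16 -> 31
Step 3: curr=3, set curr.next=prev(16) | reversed so far: 3 -> 16 -> 31
Step 4: curr=18, set curr.next=prev(3) | reversed so far: 18 -> 3 -> 16 -> 31
Step 5: curr=38, set curr.next=prev(18) | reversed so far: 38 -> 18 -> 3 -> 16 -> 31

38 -> 18 -> 3 -> 16 -> 31 -> None


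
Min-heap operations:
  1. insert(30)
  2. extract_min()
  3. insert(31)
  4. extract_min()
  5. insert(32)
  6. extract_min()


insert(30) -> [30]
extract_min()->30, []
insert(31) -> [31]
extract_min()->31, []
insert(32) -> [32]
extract_min()->32, []

Final heap: []


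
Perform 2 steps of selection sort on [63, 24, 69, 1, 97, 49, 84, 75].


Initial: [63, 24, 69, 1, 97, 49, 84, 75]
Step 1: min=1 at 3
  Swap: [1, 24, 69, 63, 97, 49, 84, 75]
Step 2: min=24 at 1
  Swap: [1, 24, 69, 63, 97, 49, 84, 75]

After 2 steps: [1, 24, 69, 63, 97, 49, 84, 75]


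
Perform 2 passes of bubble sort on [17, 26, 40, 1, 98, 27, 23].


Initial: [17, 26, 40, 1, 98, 27, 23]
Pass 1: [17, 26, 1, 40, 27, 23, 98] (3 swaps)
Pass 2: [17, 1, 26, 27, 23, 40, 98] (3 swaps)

After 2 passes: [17, 1, 26, 27, 23, 40, 98]


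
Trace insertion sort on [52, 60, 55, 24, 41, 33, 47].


Initial: [52, 60, 55, 24, 41, 33, 47]
Insert 60: [52, 60, 55, 24, 41, 33, 47]
Insert 55: [52, 55, 60, 24, 41, 33, 47]
Insert 24: [24, 52, 55, 60, 41, 33, 47]
Insert 41: [24, 41, 52, 55, 60, 33, 47]
Insert 33: [24, 33, 41, 52, 55, 60, 47]
Insert 47: [24, 33, 41, 47, 52, 55, 60]

Sorted: [24, 33, 41, 47, 52, 55, 60]


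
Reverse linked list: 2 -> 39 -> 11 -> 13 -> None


Step 1: curr=2, set curr.next=prev(None) | reversed so far: 2
Step 2: curr=39, set curr.next=prev(2) | reversed so far: 39 -> 2
Step 3: curr=11, set curr.next=prev(39) | reversed so far: 11 -> 39 -> 2
Step 4: curr=13, set curr.next=prev(11) | reversed so far: 13 -> 11 -> 39 -> 2

13 -> 11 -> 39 -> 2 -> None


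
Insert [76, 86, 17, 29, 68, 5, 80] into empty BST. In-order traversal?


Insert 76: root
Insert 86: R from 76
Insert 17: L from 76
Insert 29: L from 76 -> R from 17
Insert 68: L from 76 -> R from 17 -> R from 29
Insert 5: L from 76 -> L from 17
Insert 80: R from 76 -> L from 86

In-order: [5, 17, 29, 68, 76, 80, 86]


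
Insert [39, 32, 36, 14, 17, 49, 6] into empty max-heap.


Insert 39: [39]
Insert 32: [39, 32]
Insert 36: [39, 32, 36]
Insert 14: [39, 32, 36, 14]
Insert 17: [39, 32, 36, 14, 17]
Insert 49: [49, 32, 39, 14, 17, 36]
Insert 6: [49, 32, 39, 14, 17, 36, 6]

Final heap: [49, 32, 39, 14, 17, 36, 6]


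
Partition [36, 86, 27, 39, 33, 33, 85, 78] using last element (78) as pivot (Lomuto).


Pivot: 78
  36 <= 78: advance i (no swap)
  27 <= 78: swap -> [36, 27, 86, 39, 33, 33, 85, 78]
  39 <= 78: swap -> [36, 27, 39, 86, 33, 33, 85, 78]
  33 <= 78: swap -> [36, 27, 39, 33, 86, 33, 85, 78]
  33 <= 78: swap -> [36, 27, 39, 33, 33, 86, 85, 78]
Place pivot at 5: [36, 27, 39, 33, 33, 78, 85, 86]

Partitioned: [36, 27, 39, 33, 33, 78, 85, 86]


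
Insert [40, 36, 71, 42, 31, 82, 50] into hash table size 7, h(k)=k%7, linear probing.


Insert 40: h=5 -> slot 5
Insert 36: h=1 -> slot 1
Insert 71: h=1, 1 probes -> slot 2
Insert 42: h=0 -> slot 0
Insert 31: h=3 -> slot 3
Insert 82: h=5, 1 probes -> slot 6
Insert 50: h=1, 3 probes -> slot 4

Table: [42, 36, 71, 31, 50, 40, 82]


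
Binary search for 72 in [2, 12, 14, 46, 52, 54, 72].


Step 1: lo=0, hi=6, mid=3, val=46
Step 2: lo=4, hi=6, mid=5, val=54
Step 3: lo=6, hi=6, mid=6, val=72

Found at index 6


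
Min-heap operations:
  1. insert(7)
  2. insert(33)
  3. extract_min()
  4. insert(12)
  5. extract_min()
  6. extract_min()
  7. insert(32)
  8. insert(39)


insert(7) -> [7]
insert(33) -> [7, 33]
extract_min()->7, [33]
insert(12) -> [12, 33]
extract_min()->12, [33]
extract_min()->33, []
insert(32) -> [32]
insert(39) -> [32, 39]

Final heap: [32, 39]


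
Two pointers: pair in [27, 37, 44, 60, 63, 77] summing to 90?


lo=0(27)+hi=5(77)=104
lo=0(27)+hi=4(63)=90

Yes: 27+63=90


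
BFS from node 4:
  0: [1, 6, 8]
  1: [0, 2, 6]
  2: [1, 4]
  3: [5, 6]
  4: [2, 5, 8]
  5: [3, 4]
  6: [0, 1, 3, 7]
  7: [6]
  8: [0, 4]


Visit 4, enqueue [2, 5, 8]
Visit 2, enqueue [1]
Visit 5, enqueue [3]
Visit 8, enqueue [0]
Visit 1, enqueue [6]
Visit 3, enqueue []
Visit 0, enqueue []
Visit 6, enqueue [7]
Visit 7, enqueue []

BFS order: [4, 2, 5, 8, 1, 3, 0, 6, 7]


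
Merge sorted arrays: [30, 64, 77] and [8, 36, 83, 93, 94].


Take 8 from B
Take 30 from A
Take 36 from B
Take 64 from A
Take 77 from A

Merged: [8, 30, 36, 64, 77, 83, 93, 94]


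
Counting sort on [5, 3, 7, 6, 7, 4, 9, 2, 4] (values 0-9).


Input: [5, 3, 7, 6, 7, 4, 9, 2, 4]
Counts: [0, 0, 1, 1, 2, 1, 1, 2, 0, 1]

Sorted: [2, 3, 4, 4, 5, 6, 7, 7, 9]


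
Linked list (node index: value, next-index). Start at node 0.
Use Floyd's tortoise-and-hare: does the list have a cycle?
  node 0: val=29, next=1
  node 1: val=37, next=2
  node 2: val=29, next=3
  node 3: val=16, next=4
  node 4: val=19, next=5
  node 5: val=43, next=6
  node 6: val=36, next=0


Floyd's tortoise (slow, +1) and hare (fast, +2):
  init: slow=0, fast=0
  step 1: slow=1, fast=2
  step 2: slow=2, fast=4
  step 3: slow=3, fast=6
  step 4: slow=4, fast=1
  step 5: slow=5, fast=3
  step 6: slow=6, fast=5
  step 7: slow=0, fast=0
  slow == fast at node 0: cycle detected

Cycle: yes


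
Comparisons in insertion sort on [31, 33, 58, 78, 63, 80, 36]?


Algorithm: insertion sort
Input: [31, 33, 58, 78, 63, 80, 36]
Sorted: [31, 33, 36, 58, 63, 78, 80]

11


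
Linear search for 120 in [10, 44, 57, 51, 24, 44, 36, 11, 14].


i=0: 10!=120
i=1: 44!=120
i=2: 57!=120
i=3: 51!=120
i=4: 24!=120
i=5: 44!=120
i=6: 36!=120
i=7: 11!=120
i=8: 14!=120

Not found, 9 comps


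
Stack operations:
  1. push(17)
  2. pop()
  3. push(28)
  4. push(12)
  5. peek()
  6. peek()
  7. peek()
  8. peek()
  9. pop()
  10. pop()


push(17) -> [17]
pop()->17, []
push(28) -> [28]
push(12) -> [28, 12]
peek()->12
peek()->12
peek()->12
peek()->12
pop()->12, [28]
pop()->28, []

Final stack: []


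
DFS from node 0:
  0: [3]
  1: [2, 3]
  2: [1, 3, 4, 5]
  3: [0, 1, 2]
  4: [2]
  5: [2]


Visit 0, push [3]
Visit 3, push [2, 1]
Visit 1, push [2]
Visit 2, push [5, 4]
Visit 4, push []
Visit 5, push []

DFS order: [0, 3, 1, 2, 4, 5]


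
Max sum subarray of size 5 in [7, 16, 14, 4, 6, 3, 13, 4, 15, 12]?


[0:5]: 47
[1:6]: 43
[2:7]: 40
[3:8]: 30
[4:9]: 41
[5:10]: 47

Max: 47 at [0:5]


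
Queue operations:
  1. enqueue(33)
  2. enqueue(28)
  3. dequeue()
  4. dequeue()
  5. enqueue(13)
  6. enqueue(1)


enqueue(33) -> [33]
enqueue(28) -> [33, 28]
dequeue()->33, [28]
dequeue()->28, []
enqueue(13) -> [13]
enqueue(1) -> [13, 1]

Final queue: [13, 1]


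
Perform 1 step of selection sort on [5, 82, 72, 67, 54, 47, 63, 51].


Initial: [5, 82, 72, 67, 54, 47, 63, 51]
Step 1: min=5 at 0
  Swap: [5, 82, 72, 67, 54, 47, 63, 51]

After 1 step: [5, 82, 72, 67, 54, 47, 63, 51]


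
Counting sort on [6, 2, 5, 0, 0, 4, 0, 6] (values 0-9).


Input: [6, 2, 5, 0, 0, 4, 0, 6]
Counts: [3, 0, 1, 0, 1, 1, 2, 0, 0, 0]

Sorted: [0, 0, 0, 2, 4, 5, 6, 6]


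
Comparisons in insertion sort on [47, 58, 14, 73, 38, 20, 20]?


Algorithm: insertion sort
Input: [47, 58, 14, 73, 38, 20, 20]
Sorted: [14, 20, 20, 38, 47, 58, 73]

18


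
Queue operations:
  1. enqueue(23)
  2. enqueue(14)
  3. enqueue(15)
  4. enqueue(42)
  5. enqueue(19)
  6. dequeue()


enqueue(23) -> [23]
enqueue(14) -> [23, 14]
enqueue(15) -> [23, 14, 15]
enqueue(42) -> [23, 14, 15, 42]
enqueue(19) -> [23, 14, 15, 42, 19]
dequeue()->23, [14, 15, 42, 19]

Final queue: [14, 15, 42, 19]


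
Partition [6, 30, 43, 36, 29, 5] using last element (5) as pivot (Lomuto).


Pivot: 5
Place pivot at 0: [5, 30, 43, 36, 29, 6]

Partitioned: [5, 30, 43, 36, 29, 6]


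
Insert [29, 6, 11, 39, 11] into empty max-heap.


Insert 29: [29]
Insert 6: [29, 6]
Insert 11: [29, 6, 11]
Insert 39: [39, 29, 11, 6]
Insert 11: [39, 29, 11, 6, 11]

Final heap: [39, 29, 11, 6, 11]


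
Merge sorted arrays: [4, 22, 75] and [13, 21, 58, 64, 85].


Take 4 from A
Take 13 from B
Take 21 from B
Take 22 from A
Take 58 from B
Take 64 from B
Take 75 from A

Merged: [4, 13, 21, 22, 58, 64, 75, 85]


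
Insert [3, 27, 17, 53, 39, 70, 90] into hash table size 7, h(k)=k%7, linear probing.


Insert 3: h=3 -> slot 3
Insert 27: h=6 -> slot 6
Insert 17: h=3, 1 probes -> slot 4
Insert 53: h=4, 1 probes -> slot 5
Insert 39: h=4, 3 probes -> slot 0
Insert 70: h=0, 1 probes -> slot 1
Insert 90: h=6, 3 probes -> slot 2

Table: [39, 70, 90, 3, 17, 53, 27]


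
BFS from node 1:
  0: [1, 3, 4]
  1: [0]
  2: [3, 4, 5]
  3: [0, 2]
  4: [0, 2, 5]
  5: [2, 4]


Visit 1, enqueue [0]
Visit 0, enqueue [3, 4]
Visit 3, enqueue [2]
Visit 4, enqueue [5]
Visit 2, enqueue []
Visit 5, enqueue []

BFS order: [1, 0, 3, 4, 2, 5]


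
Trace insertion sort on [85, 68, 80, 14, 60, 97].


Initial: [85, 68, 80, 14, 60, 97]
Insert 68: [68, 85, 80, 14, 60, 97]
Insert 80: [68, 80, 85, 14, 60, 97]
Insert 14: [14, 68, 80, 85, 60, 97]
Insert 60: [14, 60, 68, 80, 85, 97]
Insert 97: [14, 60, 68, 80, 85, 97]

Sorted: [14, 60, 68, 80, 85, 97]


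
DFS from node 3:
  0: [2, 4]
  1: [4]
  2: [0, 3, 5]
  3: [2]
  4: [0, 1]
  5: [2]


Visit 3, push [2]
Visit 2, push [5, 0]
Visit 0, push [4]
Visit 4, push [1]
Visit 1, push []
Visit 5, push []

DFS order: [3, 2, 0, 4, 1, 5]


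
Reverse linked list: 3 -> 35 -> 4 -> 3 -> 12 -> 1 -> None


Step 1: curr=3, set curr.next=prev(None) | reversed so far: 3
Step 2: curr=35, set curr.next=prev(3) | reversed so far: 35 -> 3
Step 3: curr=4, set curr.next=prev(35) | reversed so far: 4 -> 35 -> 3
Step 4: curr=3, set curr.next=prev(4) | reversed so far: 3 -> 4 -> 35 -> 3
Step 5: curr=12, set curr.next=prev(3) | reversed so far: 12 -> 3 -> 4 -> 35 -> 3
Step 6: curr=1, set curr.next=prev(12) | reversed so far: 1 -> 12 -> 3 -> 4 -> 35 -> 3

1 -> 12 -> 3 -> 4 -> 35 -> 3 -> None


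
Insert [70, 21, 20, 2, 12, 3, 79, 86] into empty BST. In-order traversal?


Insert 70: root
Insert 21: L from 70
Insert 20: L from 70 -> L from 21
Insert 2: L from 70 -> L from 21 -> L from 20
Insert 12: L from 70 -> L from 21 -> L from 20 -> R from 2
Insert 3: L from 70 -> L from 21 -> L from 20 -> R from 2 -> L from 12
Insert 79: R from 70
Insert 86: R from 70 -> R from 79

In-order: [2, 3, 12, 20, 21, 70, 79, 86]


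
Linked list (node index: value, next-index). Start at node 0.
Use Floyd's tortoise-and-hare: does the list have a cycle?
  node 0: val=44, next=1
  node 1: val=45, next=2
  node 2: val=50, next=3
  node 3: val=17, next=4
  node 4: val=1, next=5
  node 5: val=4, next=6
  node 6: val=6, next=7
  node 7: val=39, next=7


Floyd's tortoise (slow, +1) and hare (fast, +2):
  init: slow=0, fast=0
  step 1: slow=1, fast=2
  step 2: slow=2, fast=4
  step 3: slow=3, fast=6
  step 4: slow=4, fast=7
  step 5: slow=5, fast=7
  step 6: slow=6, fast=7
  step 7: slow=7, fast=7
  slow == fast at node 7: cycle detected

Cycle: yes


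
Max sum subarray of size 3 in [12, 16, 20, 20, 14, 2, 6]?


[0:3]: 48
[1:4]: 56
[2:5]: 54
[3:6]: 36
[4:7]: 22

Max: 56 at [1:4]


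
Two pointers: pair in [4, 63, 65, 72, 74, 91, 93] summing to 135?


lo=0(4)+hi=6(93)=97
lo=1(63)+hi=6(93)=156
lo=1(63)+hi=5(91)=154
lo=1(63)+hi=4(74)=137
lo=1(63)+hi=3(72)=135

Yes: 63+72=135


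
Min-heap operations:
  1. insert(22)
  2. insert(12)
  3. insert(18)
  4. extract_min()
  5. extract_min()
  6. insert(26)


insert(22) -> [22]
insert(12) -> [12, 22]
insert(18) -> [12, 22, 18]
extract_min()->12, [18, 22]
extract_min()->18, [22]
insert(26) -> [22, 26]

Final heap: [22, 26]


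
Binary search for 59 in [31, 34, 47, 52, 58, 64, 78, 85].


Step 1: lo=0, hi=7, mid=3, val=52
Step 2: lo=4, hi=7, mid=5, val=64
Step 3: lo=4, hi=4, mid=4, val=58

Not found


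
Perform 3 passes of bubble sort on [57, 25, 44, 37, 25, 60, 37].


Initial: [57, 25, 44, 37, 25, 60, 37]
Pass 1: [25, 44, 37, 25, 57, 37, 60] (5 swaps)
Pass 2: [25, 37, 25, 44, 37, 57, 60] (3 swaps)
Pass 3: [25, 25, 37, 37, 44, 57, 60] (2 swaps)

After 3 passes: [25, 25, 37, 37, 44, 57, 60]


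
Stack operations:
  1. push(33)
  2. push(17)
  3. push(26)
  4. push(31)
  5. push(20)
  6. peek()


push(33) -> [33]
push(17) -> [33, 17]
push(26) -> [33, 17, 26]
push(31) -> [33, 17, 26, 31]
push(20) -> [33, 17, 26, 31, 20]
peek()->20

Final stack: [33, 17, 26, 31, 20]


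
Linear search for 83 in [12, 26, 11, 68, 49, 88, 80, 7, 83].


i=0: 12!=83
i=1: 26!=83
i=2: 11!=83
i=3: 68!=83
i=4: 49!=83
i=5: 88!=83
i=6: 80!=83
i=7: 7!=83
i=8: 83==83 found!

Found at 8, 9 comps


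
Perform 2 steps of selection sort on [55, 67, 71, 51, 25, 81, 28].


Initial: [55, 67, 71, 51, 25, 81, 28]
Step 1: min=25 at 4
  Swap: [25, 67, 71, 51, 55, 81, 28]
Step 2: min=28 at 6
  Swap: [25, 28, 71, 51, 55, 81, 67]

After 2 steps: [25, 28, 71, 51, 55, 81, 67]


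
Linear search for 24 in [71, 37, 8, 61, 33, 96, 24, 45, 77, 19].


i=0: 71!=24
i=1: 37!=24
i=2: 8!=24
i=3: 61!=24
i=4: 33!=24
i=5: 96!=24
i=6: 24==24 found!

Found at 6, 7 comps


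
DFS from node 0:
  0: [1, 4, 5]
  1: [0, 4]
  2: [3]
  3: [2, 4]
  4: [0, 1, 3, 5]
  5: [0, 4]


Visit 0, push [5, 4, 1]
Visit 1, push [4]
Visit 4, push [5, 3]
Visit 3, push [2]
Visit 2, push []
Visit 5, push []

DFS order: [0, 1, 4, 3, 2, 5]


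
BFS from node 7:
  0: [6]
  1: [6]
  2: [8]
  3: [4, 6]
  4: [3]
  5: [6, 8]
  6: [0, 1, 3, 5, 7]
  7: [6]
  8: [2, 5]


Visit 7, enqueue [6]
Visit 6, enqueue [0, 1, 3, 5]
Visit 0, enqueue []
Visit 1, enqueue []
Visit 3, enqueue [4]
Visit 5, enqueue [8]
Visit 4, enqueue []
Visit 8, enqueue [2]
Visit 2, enqueue []

BFS order: [7, 6, 0, 1, 3, 5, 4, 8, 2]


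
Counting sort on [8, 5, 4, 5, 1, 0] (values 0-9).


Input: [8, 5, 4, 5, 1, 0]
Counts: [1, 1, 0, 0, 1, 2, 0, 0, 1, 0]

Sorted: [0, 1, 4, 5, 5, 8]


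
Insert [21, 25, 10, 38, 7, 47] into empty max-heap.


Insert 21: [21]
Insert 25: [25, 21]
Insert 10: [25, 21, 10]
Insert 38: [38, 25, 10, 21]
Insert 7: [38, 25, 10, 21, 7]
Insert 47: [47, 25, 38, 21, 7, 10]

Final heap: [47, 25, 38, 21, 7, 10]


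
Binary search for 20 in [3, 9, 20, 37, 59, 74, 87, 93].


Step 1: lo=0, hi=7, mid=3, val=37
Step 2: lo=0, hi=2, mid=1, val=9
Step 3: lo=2, hi=2, mid=2, val=20

Found at index 2


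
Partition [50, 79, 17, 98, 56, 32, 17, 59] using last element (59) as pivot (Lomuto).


Pivot: 59
  50 <= 59: advance i (no swap)
  17 <= 59: swap -> [50, 17, 79, 98, 56, 32, 17, 59]
  56 <= 59: swap -> [50, 17, 56, 98, 79, 32, 17, 59]
  32 <= 59: swap -> [50, 17, 56, 32, 79, 98, 17, 59]
  17 <= 59: swap -> [50, 17, 56, 32, 17, 98, 79, 59]
Place pivot at 5: [50, 17, 56, 32, 17, 59, 79, 98]

Partitioned: [50, 17, 56, 32, 17, 59, 79, 98]


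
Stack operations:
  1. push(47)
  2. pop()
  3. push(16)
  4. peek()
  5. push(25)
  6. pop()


push(47) -> [47]
pop()->47, []
push(16) -> [16]
peek()->16
push(25) -> [16, 25]
pop()->25, [16]

Final stack: [16]


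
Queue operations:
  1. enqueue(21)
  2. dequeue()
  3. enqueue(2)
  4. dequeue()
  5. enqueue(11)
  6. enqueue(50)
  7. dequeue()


enqueue(21) -> [21]
dequeue()->21, []
enqueue(2) -> [2]
dequeue()->2, []
enqueue(11) -> [11]
enqueue(50) -> [11, 50]
dequeue()->11, [50]

Final queue: [50]


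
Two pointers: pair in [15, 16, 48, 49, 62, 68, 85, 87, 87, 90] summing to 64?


lo=0(15)+hi=9(90)=105
lo=0(15)+hi=8(87)=102
lo=0(15)+hi=7(87)=102
lo=0(15)+hi=6(85)=100
lo=0(15)+hi=5(68)=83
lo=0(15)+hi=4(62)=77
lo=0(15)+hi=3(49)=64

Yes: 15+49=64


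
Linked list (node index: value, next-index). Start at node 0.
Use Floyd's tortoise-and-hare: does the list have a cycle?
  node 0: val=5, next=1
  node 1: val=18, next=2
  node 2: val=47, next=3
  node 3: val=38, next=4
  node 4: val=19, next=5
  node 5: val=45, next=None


Floyd's tortoise (slow, +1) and hare (fast, +2):
  init: slow=0, fast=0
  step 1: slow=1, fast=2
  step 2: slow=2, fast=4
  step 3: fast 4->5->None, no cycle

Cycle: no


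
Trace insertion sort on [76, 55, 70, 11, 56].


Initial: [76, 55, 70, 11, 56]
Insert 55: [55, 76, 70, 11, 56]
Insert 70: [55, 70, 76, 11, 56]
Insert 11: [11, 55, 70, 76, 56]
Insert 56: [11, 55, 56, 70, 76]

Sorted: [11, 55, 56, 70, 76]


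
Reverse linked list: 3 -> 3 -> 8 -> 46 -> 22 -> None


Step 1: curr=3, set curr.next=prev(None) | reversed so far: 3
Step 2: curr=3, set curr.next=prev(3) | reversed so far: 3 -> 3
Step 3: curr=8, set curr.next=prev(3) | reversed so far: 8 -> 3 -> 3
Step 4: curr=46, set curr.next=prev(8) | reversed so far: 46 -> 8 -> 3 -> 3
Step 5: curr=22, set curr.next=prev(46) | reversed so far: 22 -> 46 -> 8 -> 3 -> 3

22 -> 46 -> 8 -> 3 -> 3 -> None


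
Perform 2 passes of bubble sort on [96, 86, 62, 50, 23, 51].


Initial: [96, 86, 62, 50, 23, 51]
Pass 1: [86, 62, 50, 23, 51, 96] (5 swaps)
Pass 2: [62, 50, 23, 51, 86, 96] (4 swaps)

After 2 passes: [62, 50, 23, 51, 86, 96]


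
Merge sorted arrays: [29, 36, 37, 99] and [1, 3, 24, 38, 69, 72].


Take 1 from B
Take 3 from B
Take 24 from B
Take 29 from A
Take 36 from A
Take 37 from A
Take 38 from B
Take 69 from B
Take 72 from B

Merged: [1, 3, 24, 29, 36, 37, 38, 69, 72, 99]


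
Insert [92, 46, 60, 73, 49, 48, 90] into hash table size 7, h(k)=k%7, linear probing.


Insert 92: h=1 -> slot 1
Insert 46: h=4 -> slot 4
Insert 60: h=4, 1 probes -> slot 5
Insert 73: h=3 -> slot 3
Insert 49: h=0 -> slot 0
Insert 48: h=6 -> slot 6
Insert 90: h=6, 3 probes -> slot 2

Table: [49, 92, 90, 73, 46, 60, 48]
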